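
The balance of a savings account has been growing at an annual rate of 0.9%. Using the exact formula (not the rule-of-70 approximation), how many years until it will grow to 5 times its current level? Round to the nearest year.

t = ln(5) / ln(1 + 0.009) = 1.6094 / 0.008960 ≈ 179.62.
≈ 180 years.

180 years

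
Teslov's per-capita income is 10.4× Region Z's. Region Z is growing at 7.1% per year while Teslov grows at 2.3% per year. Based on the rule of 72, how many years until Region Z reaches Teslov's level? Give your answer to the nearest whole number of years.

≈ 51 years

What matters is the difference: 4.8 pp.
Rule of 72 on the gap: the ratio halves every 72/4.8 ≈ 15.00 years.
A 10.4× gap takes log₂(10.4) ≈ 3.38 halvings to close: 3.38 × 15.00 ≈ 51 years.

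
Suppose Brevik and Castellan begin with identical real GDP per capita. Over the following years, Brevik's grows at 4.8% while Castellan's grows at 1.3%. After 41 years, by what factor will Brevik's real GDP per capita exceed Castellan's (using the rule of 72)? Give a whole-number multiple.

Brevik pulls ahead at 3.5 pp per year, so the ratio doubles every 72/3.5 ≈ 20.57 years.
In 41 years that's 1.99 doublings: 2^1.99 ≈ 4.

around 4 times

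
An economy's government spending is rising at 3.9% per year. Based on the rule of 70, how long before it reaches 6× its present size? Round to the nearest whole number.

One doubling takes 70/3.9 = 17.95 years.
Reaching 6× takes log₂(6) ≈ 2.58 doublings.
2.58 × 17.95 ≈ 46 years.

about 46 years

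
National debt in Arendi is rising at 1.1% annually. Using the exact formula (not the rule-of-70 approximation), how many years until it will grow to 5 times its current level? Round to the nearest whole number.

t = ln(5) / ln(1 + 0.011) = 1.6094 / 0.010940 ≈ 147.11.
≈ 147 years.

147 years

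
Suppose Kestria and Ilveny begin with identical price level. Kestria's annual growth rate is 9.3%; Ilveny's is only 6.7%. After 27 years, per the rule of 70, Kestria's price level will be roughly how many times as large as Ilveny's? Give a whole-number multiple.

Kestria pulls ahead at 2.6 pp per year, so the ratio doubles every 70/2.6 ≈ 26.92 years.
In 27 years that's 1.00 doublings: 2^1.00 ≈ 2.

approximately 2 times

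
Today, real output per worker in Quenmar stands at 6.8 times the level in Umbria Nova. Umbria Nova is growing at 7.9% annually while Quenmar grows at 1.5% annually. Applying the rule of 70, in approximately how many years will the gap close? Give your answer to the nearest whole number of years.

The growth-rate gap is 7.9% − 1.5% = 6.4 percentage points.
So the ratio between them halves every 70/6.4 ≈ 10.94 years.
A 6.8 times gap takes log₂(6.8) ≈ 2.77 halvings to close: 2.77 × 10.94 ≈ 30 years.

about 30 years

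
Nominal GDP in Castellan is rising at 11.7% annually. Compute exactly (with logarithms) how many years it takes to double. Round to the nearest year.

t = ln(2) / ln(1 + 0.117) = 0.6931 / 0.110647 ≈ 6.26.
≈ 6 years.

6 years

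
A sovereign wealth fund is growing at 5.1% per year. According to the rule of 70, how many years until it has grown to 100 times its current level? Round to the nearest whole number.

Doubling time ≈ 70/5.1 = 13.73 years.
Reaching 100× takes log₂(100) ≈ 6.64 doublings.
6.64 × 13.73 ≈ 91 years.

roughly 91 years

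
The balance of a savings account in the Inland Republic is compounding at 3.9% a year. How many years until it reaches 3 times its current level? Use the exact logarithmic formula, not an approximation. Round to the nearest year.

29 years

t = ln(3) / ln(1 + 0.039) = 1.0986 / 0.038259 ≈ 28.71.
≈ 29 years.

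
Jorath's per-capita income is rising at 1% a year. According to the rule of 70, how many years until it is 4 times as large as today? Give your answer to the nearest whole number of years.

Doubling time ≈ 70/1 = 70.00 years.
Getting to 4× needs 2 doublings: 2 × 70.00 ≈ 140 years.

≈ 140 years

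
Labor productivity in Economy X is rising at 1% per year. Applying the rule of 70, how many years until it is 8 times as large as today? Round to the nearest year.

≈ 210 years

One doubling takes 70/1 = 70.00 years.
8× is 3 doublings, so 3 × 70.00 ≈ 210 years.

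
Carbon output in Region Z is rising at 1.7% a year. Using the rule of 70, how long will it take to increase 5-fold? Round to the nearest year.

Doubling time ≈ 70/1.7 = 41.18 years.
5× is log₂ 5 ≈ 2.32 doublings, so ≈ 2.32 × 41.18 = 96 years.

about 96 years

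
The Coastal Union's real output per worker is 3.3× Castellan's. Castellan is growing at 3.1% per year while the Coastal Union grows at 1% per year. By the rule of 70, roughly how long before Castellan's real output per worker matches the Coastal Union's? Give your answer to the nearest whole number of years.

Castellan gains on the Coastal Union at 3.1% − 1% = 2.1 points a year.
At that relative rate the gap halves every 70/2.1 ≈ 33.33 years.
A 3.3× gap takes log₂(3.3) ≈ 1.72 halvings to close: 1.72 × 33.33 ≈ 57 years.

roughly 57 years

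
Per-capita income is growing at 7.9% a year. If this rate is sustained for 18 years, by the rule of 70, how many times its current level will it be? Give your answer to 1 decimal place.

Doubles every ≈ 8.86 years (70/7.9).
18 years is 2.03 doublings; 2^2.03 ≈ 4.1×.

approximately 4.1 times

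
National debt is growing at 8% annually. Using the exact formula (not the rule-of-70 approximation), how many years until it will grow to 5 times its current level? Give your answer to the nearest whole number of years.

21 years

t = ln(5) / ln(1 + 0.08) = 1.6094 / 0.076961 ≈ 20.91.
≈ 21 years.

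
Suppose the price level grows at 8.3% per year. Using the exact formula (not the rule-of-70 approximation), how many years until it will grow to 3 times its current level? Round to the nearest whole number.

t = ln(3) / ln(1 + 0.083) = 1.0986 / 0.079735 ≈ 13.78.
≈ 14 years.

14 years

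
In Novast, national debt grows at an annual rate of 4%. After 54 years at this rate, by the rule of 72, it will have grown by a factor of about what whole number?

roughly 8 times

At 4% one doubling takes ≈ 18.00 years; 54 years is 3 of them, so ×8.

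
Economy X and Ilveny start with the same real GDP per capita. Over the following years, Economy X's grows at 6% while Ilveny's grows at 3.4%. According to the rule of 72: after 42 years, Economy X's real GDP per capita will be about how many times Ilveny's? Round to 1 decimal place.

approximately 2.9 times

Only the 2.6-point difference matters.
72/2.6 ≈ 27.69 years per doubling of the ratio; 42 years gives 1.52 doublings, so ≈ 2.9×.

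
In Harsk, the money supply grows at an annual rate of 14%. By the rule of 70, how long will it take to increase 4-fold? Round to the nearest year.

about 10 years

Doubling time ≈ 70/14 = 5.00 years.
4 = 2^2, so 2 doublings → 10 years.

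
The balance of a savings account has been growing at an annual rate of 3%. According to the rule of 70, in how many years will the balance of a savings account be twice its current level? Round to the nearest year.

about 23 years

At 3%, doubling takes about 70/3 = 23.33 years.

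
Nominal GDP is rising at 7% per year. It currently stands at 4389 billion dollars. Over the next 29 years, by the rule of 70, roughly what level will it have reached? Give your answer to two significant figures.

about 33000 billion dollars

It doubles every 70/7 ≈ 10.00 years, so 29 years is 2.90 doublings.
2^2.90 ≈ 7.46; 4389 × 7.46 ≈ 33000 billion dollars.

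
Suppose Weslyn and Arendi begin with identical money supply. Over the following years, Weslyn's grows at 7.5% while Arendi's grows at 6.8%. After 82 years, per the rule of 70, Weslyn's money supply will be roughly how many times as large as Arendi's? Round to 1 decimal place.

around 1.8 times

Only the 0.7-point difference matters.
70/0.7 ≈ 100.00 years per doubling of the ratio; 82 years gives 0.82 doublings, so ≈ 1.8×.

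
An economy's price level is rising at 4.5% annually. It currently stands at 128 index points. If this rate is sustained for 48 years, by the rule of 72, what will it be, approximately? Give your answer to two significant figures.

roughly 1000 index points

Doubling time ≈ 72/4.5 = 16.00 years.
48 years is 48/16.00 ≈ 3.00 doublings, a factor of 2^3.00 ≈ 8.00.
128 × 8.00 ≈ 1000 index points.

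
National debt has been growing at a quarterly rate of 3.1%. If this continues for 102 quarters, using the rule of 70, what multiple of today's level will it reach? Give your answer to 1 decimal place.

22.9 times

Doubling time ≈ 70/3.1 = 22.58 quarters.
102 quarters / 22.58 ≈ 4.52 doublings → factor 2^4.52 ≈ 22.9.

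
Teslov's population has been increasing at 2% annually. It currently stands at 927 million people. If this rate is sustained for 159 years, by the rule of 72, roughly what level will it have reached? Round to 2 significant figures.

about 20000 million people

Doubling time ≈ 72/2 = 36.00 years.
159 years is 159/36.00 ≈ 4.42 doublings, a factor of 2^4.42 ≈ 21.41.
927 × 21.41 ≈ 20000 million people.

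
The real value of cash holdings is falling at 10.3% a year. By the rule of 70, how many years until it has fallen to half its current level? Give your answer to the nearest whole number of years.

around 7 years

Halving time ≈ 70 / 10.3 = 6.80 → 7 years.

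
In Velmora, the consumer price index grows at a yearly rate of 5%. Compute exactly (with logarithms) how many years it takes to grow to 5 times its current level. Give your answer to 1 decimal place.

33.0 years

t = ln(5) / ln(1 + 0.05) = 1.6094 / 0.048790 ≈ 32.99.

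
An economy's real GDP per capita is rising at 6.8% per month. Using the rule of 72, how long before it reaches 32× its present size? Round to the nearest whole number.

One doubling takes 72/6.8 = 10.59 months.
32 = 2^5, so 5 doublings → 53 months.

53 months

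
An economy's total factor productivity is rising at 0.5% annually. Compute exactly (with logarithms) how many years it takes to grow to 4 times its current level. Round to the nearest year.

t = ln(4) / ln(1 + 0.005) = 1.3863 / 0.004988 ≈ 277.93.
≈ 278 years.

278 years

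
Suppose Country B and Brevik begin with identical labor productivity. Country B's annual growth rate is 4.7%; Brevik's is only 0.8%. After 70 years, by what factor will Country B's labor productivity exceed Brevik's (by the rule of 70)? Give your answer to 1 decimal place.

Rate gap = 4.7% − 0.8% = 3.9 points.
The ratio doubles every 70/3.9 ≈ 17.95 years.
70/17.95 ≈ 3.90 doublings → ratio ≈ 2^3.90 ≈ 14.9.

14.9 times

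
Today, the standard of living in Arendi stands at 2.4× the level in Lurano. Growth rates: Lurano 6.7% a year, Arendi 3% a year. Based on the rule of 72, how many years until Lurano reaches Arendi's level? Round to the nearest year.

roughly 25 years

What matters is the difference: 3.7 pp.
Rule of 72 on the gap: the ratio halves every 72/3.7 ≈ 19.46 years.
A 2.4× gap takes log₂(2.4) ≈ 1.26 halvings to close: 1.26 × 19.46 ≈ 25 years.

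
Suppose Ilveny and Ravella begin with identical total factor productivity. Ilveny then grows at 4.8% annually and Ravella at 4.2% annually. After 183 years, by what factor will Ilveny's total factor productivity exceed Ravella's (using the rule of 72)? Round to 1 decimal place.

Rate gap = 4.8% − 4.2% = 0.6 points.
The ratio doubles every 72/0.6 ≈ 120.00 years.
183/120.00 ≈ 1.53 doublings → ratio ≈ 2^1.53 ≈ 2.9.

approximately 2.9 times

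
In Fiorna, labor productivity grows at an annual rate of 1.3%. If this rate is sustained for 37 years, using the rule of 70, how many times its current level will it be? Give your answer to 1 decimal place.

Doubling time ≈ 70/1.3 = 53.85 years.
37 years / 53.85 ≈ 0.69 doublings → factor 2^0.69 ≈ 1.6.

about 1.6 times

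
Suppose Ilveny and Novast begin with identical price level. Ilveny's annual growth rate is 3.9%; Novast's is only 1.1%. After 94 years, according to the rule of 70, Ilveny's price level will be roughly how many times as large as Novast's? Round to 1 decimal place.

13.5 times

Ilveny pulls ahead at 2.8 pp per year, so the ratio doubles every 70/2.8 ≈ 25.00 years.
In 94 years that's 3.76 doublings: 2^3.76 ≈ 13.5.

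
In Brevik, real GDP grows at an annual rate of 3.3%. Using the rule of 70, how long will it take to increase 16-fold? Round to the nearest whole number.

One doubling takes 70/3.3 = 21.21 years.
16× is 4 doublings, so 4 × 21.21 ≈ 85 years.

approximately 85 years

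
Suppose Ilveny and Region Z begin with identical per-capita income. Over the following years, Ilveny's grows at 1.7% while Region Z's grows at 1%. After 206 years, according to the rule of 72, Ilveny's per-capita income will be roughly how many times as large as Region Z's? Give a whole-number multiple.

Ilveny pulls ahead at 0.7 pp per year, so the ratio doubles every 72/0.7 ≈ 102.86 years.
In 206 years that's 2.00 doublings: 2^2.00 ≈ 4.

approximately 4 times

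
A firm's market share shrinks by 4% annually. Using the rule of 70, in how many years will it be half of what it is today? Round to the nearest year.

Halving time ≈ 70 / 4 = 17.50 → 18 years.

≈ 18 years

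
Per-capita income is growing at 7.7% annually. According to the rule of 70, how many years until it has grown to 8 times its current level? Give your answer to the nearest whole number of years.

At 7.7% it doubles every 70/7.7 ≈ 9.09 years.
8 = 2^3, so 3 doublings → 27 years.

around 27 years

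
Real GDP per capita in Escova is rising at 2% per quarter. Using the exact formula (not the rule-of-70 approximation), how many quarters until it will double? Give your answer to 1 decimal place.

t = ln(2) / ln(1 + 0.02) = 0.6931 / 0.019803 ≈ 35.00.

35.0 quarters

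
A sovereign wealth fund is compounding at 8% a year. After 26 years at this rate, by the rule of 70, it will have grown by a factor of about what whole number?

70/8 ≈ 8.75 years per doubling.
26 years fits 3 doublings: 2^3 = 8.

around 8 times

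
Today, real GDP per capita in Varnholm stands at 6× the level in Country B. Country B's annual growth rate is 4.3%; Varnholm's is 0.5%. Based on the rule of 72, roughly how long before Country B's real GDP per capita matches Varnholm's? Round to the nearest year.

≈ 49 years

Country B gains on Varnholm at 4.3% − 0.5% = 3.8 points a year.
At that relative rate the gap halves every 72/3.8 ≈ 18.95 years.
A 6× gap takes log₂(6) ≈ 2.58 halvings to close: 2.58 × 18.95 ≈ 49 years.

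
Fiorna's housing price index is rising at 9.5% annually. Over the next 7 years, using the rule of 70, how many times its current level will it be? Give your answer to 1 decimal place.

around 1.9 times

Doubles every ≈ 7.37 years (70/9.5).
7 years is 0.95 doublings; 2^0.95 ≈ 1.9×.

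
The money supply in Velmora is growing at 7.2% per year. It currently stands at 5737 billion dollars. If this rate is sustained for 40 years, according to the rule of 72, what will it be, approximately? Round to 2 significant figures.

approximately 92000 billion dollars

It doubles every 72/7.2 ≈ 10.00 years, so 40 years is 4.00 doublings.
2^4.00 ≈ 16.00; 5737 × 16.00 ≈ 92000 billion dollars.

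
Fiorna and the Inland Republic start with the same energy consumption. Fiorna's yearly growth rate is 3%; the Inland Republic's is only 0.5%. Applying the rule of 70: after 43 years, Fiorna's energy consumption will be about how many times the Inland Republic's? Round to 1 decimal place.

approximately 2.9 times

Rate gap = 3% − 0.5% = 2.5 points.
The ratio doubles every 70/2.5 ≈ 28.00 years.
43/28.00 ≈ 1.54 doublings → ratio ≈ 2^1.54 ≈ 2.9.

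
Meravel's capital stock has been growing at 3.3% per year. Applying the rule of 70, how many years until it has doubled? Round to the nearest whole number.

Doubling time ≈ 70 / 3.3 = 21.21 years.

roughly 21 years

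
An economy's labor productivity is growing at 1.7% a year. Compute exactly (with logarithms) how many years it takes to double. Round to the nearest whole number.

t = ln(2) / ln(1 + 0.017) = 0.6931 / 0.016857 ≈ 41.12.
≈ 41 years.

41 years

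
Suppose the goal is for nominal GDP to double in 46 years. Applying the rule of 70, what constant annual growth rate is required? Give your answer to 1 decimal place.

roughly 1.5%

70 / 46 ≈ 1.52, so about 1.5% a year.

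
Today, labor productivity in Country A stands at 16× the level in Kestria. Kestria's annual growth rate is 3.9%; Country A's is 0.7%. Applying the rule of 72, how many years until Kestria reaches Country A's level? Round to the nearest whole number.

≈ 90 years

The growth-rate gap is 3.9% − 0.7% = 3.2 percentage points.
So the ratio between them halves every 72/3.2 ≈ 22.50 years.
A 16× gap closes after 4 halvings: 4 × 22.50 ≈ 90 years.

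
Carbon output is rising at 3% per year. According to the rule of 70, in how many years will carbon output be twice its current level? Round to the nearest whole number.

about 23 years

Doubling time ≈ 70 / 3 = 23.33 years.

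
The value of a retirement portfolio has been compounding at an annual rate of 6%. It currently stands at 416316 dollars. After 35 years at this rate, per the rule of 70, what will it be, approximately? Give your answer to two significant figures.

about 3300000 dollars

It doubles every 70/6 ≈ 11.67 years, so 35 years is 3.00 doublings.
2^3.00 ≈ 8.00; 416316 × 8.00 ≈ 3300000 dollars.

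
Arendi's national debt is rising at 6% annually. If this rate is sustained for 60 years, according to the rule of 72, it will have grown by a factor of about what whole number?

At 6% one doubling takes ≈ 12.00 years; 60 years is 5 of them, so ×32.

32 times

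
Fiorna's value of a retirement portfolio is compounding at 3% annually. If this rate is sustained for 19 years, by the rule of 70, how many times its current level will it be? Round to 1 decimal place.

Doubling time ≈ 70/3 = 23.33 years.
19 years / 23.33 ≈ 0.81 doublings → factor 2^0.81 ≈ 1.8.

roughly 1.8 times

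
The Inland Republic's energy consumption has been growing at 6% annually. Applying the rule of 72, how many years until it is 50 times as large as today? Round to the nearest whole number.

Doubling time ≈ 72/6 = 12.00 years.
50× is log₂ 50 ≈ 5.64 doublings, so ≈ 5.64 × 12.00 = 68 years.

roughly 68 years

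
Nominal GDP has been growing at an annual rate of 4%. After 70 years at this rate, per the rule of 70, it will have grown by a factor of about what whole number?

Doubling time ≈ 70/4 = 17.50 years.
70/17.50 ≈ 4 doublings, so about 2^4 = 16×.

approximately 16 times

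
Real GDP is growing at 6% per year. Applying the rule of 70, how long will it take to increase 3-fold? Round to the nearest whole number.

Doubling time ≈ 70/6 = 11.67 years.
Reaching 3× takes log₂(3) ≈ 1.58 doublings.
1.58 × 11.67 ≈ 18 years.

approximately 18 years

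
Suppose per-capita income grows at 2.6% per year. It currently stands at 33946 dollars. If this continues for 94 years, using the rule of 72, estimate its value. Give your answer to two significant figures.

about 360000 dollars

It doubles every 72/2.6 ≈ 27.69 years, so 94 years is 3.39 doublings.
2^3.39 ≈ 10.48; 33946 × 10.48 ≈ 360000 dollars.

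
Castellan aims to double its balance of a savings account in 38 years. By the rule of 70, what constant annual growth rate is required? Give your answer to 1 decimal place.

≈ 1.8% a year

70 / 38 ≈ 1.84, so about 1.8% a year.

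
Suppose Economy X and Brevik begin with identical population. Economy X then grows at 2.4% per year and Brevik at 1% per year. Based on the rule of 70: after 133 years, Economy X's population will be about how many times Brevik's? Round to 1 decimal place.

≈ 6.3 times

Only the 1.4-point difference matters.
70/1.4 ≈ 50.00 years per doubling of the ratio; 133 years gives 2.66 doublings, so ≈ 6.3×.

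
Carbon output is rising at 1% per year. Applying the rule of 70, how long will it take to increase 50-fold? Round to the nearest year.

At 1% it doubles every 70/1 ≈ 70.00 years.
Reaching 50× takes log₂(50) ≈ 5.64 doublings.
5.64 × 70.00 ≈ 395 years.

≈ 395 years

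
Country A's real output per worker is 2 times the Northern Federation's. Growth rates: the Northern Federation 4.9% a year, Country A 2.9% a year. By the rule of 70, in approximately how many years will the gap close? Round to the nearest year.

What matters is the difference: 2 pp.
Rule of 70 on the gap: the ratio halves every 70/2 ≈ 35.00 years.
A 2 times gap closes after 1 halving: 1 × 35.00 ≈ 35 years.

roughly 35 years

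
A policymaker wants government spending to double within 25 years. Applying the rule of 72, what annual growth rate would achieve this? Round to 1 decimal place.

72 / 25 ≈ 2.88, so about 2.9% a year.

≈ 2.9%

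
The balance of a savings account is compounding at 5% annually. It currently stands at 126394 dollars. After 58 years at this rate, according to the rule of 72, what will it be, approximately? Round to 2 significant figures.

It doubles every 72/5 ≈ 14.40 years, so 58 years is 4.03 doublings.
2^4.03 ≈ 16.34; 126394 × 16.34 ≈ 2100000 dollars.

roughly 2100000 dollars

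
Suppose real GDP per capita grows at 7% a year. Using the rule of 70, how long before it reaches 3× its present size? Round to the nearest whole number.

≈ 16 years

At 7% it doubles every 70/7 ≈ 10.00 years.
3× is log₂ 3 ≈ 1.58 doublings, so ≈ 1.58 × 10.00 = 16 years.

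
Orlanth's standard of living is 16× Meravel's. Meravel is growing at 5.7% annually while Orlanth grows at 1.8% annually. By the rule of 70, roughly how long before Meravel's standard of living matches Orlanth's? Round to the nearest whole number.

approximately 72 years

The growth-rate gap is 5.7% − 1.8% = 3.9 percentage points.
So the ratio between them halves every 70/3.9 ≈ 17.95 years.
A 16× gap closes after 4 halvings: 4 × 17.95 ≈ 72 years.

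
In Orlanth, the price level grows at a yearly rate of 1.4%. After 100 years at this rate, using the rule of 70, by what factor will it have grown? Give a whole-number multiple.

roughly 4 times

Doubling time ≈ 70/1.4 = 50.00 years.
100/50.00 ≈ 2 doublings, so about 2^2 = 4×.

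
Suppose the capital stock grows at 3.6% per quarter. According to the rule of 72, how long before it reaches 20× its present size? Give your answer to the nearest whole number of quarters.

Doubling time ≈ 72/3.6 = 20.00 quarters.
Reaching 20× takes log₂(20) ≈ 4.32 doublings.
4.32 × 20.00 ≈ 86 quarters.

around 86 quarters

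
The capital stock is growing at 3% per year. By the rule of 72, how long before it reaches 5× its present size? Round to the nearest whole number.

around 56 years

One doubling takes 72/3 = 24.00 years.
Reaching 5× takes log₂(5) ≈ 2.32 doublings.
2.32 × 24.00 ≈ 56 years.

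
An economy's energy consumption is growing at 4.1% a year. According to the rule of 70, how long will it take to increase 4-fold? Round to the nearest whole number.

approximately 34 years

One doubling takes 70/4.1 = 17.07 years.
Getting to 4× needs 2 doublings: 2 × 17.07 ≈ 34 years.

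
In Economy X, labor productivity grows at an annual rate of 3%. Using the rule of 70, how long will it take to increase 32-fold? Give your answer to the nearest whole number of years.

about 117 years

Doubling time ≈ 70/3 = 23.33 years.
32 = 2^5, so 5 doublings → 117 years.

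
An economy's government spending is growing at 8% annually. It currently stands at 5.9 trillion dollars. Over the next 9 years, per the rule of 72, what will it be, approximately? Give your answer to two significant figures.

Doubling time ≈ 72/8 = 9.00 years.
9 years is 9/9.00 ≈ 1.00 doublings, a factor of 2^1.00 ≈ 2.00.
5.9 × 2.00 ≈ 12 trillion dollars.

≈ 12 trillion dollars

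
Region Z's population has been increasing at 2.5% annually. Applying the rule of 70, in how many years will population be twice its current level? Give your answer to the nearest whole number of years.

70/2.5 ≈ 28.00, so it doubles roughly every 28 years.

≈ 28 years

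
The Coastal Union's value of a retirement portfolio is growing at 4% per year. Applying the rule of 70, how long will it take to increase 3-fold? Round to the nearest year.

around 28 years

At 4% it doubles every 70/4 ≈ 17.50 years.
3× is log₂ 3 ≈ 1.58 doublings, so ≈ 1.58 × 17.50 = 28 years.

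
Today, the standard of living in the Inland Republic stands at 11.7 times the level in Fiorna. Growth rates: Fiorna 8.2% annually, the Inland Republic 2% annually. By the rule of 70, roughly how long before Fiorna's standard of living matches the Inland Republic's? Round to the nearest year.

about 40 years

The growth-rate gap is 8.2% − 2% = 6.2 percentage points.
So the ratio between them halves every 70/6.2 ≈ 11.29 years.
An 11.7 times gap takes log₂(11.7) ≈ 3.55 halvings to close: 3.55 × 11.29 ≈ 40 years.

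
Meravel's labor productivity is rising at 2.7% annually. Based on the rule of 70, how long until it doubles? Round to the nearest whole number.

70/2.7 ≈ 25.93, so it doubles roughly every 26 years.

roughly 26 years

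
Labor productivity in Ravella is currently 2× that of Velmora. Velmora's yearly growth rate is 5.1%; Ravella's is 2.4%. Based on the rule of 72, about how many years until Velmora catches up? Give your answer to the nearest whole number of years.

The growth-rate gap is 5.1% − 2.4% = 2.7 percentage points.
So the ratio between them halves every 72/2.7 ≈ 26.67 years.
A 2× gap closes after 1 halving: 1 × 26.67 ≈ 27 years.

roughly 27 years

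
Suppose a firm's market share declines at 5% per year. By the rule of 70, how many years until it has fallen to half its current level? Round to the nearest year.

approximately 14 years

The rule works in reverse for decay: 70/5 ≈ 14.00 years to halve.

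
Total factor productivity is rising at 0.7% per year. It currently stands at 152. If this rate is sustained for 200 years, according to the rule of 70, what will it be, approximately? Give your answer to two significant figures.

610

It doubles every 70/0.7 ≈ 100.00 years, so 200 years is 2.00 doublings.
2^2.00 ≈ 4.00; 152 × 4.00 ≈ 610.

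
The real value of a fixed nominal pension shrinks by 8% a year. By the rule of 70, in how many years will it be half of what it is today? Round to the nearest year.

≈ 9 years

Falling at 8%, it halves about every 70/8 = 8.75 years.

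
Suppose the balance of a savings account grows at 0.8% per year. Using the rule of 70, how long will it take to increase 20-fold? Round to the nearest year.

around 378 years

At 0.8% it doubles every 70/0.8 ≈ 87.50 years.
Reaching 20× takes log₂(20) ≈ 4.32 doublings.
4.32 × 87.50 ≈ 378 years.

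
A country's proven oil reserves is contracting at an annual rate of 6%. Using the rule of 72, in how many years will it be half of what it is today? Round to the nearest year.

The rule works in reverse for decay: 72/6 ≈ 12.00 years to halve.

12 years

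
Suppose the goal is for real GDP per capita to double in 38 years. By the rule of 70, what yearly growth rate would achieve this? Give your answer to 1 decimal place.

roughly 1.8% per year

70 / 38 ≈ 1.84, so about 1.8% per year.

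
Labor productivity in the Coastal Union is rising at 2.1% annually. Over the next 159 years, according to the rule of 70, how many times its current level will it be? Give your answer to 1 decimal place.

about 27.3 times

Doubling time ≈ 70/2.1 = 33.33 years.
159 years / 33.33 ≈ 4.77 doublings → factor 2^4.77 ≈ 27.3.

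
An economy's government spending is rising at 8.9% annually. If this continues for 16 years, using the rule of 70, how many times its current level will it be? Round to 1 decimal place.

approximately 4.1 times

Doubles every ≈ 7.87 years (70/8.9).
16 years is 2.03 doublings; 2^2.03 ≈ 4.1×.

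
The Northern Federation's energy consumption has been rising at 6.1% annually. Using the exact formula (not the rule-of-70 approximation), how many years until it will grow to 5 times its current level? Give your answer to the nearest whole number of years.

27 years

t = ln(5) / ln(1 + 0.061) = 1.6094 / 0.059212 ≈ 27.18.
≈ 27 years.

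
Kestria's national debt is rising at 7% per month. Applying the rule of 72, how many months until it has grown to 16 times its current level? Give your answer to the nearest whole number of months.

41 months

One doubling takes 72/7 = 10.29 months.
16× is 4 doublings, so 4 × 10.29 ≈ 41 months.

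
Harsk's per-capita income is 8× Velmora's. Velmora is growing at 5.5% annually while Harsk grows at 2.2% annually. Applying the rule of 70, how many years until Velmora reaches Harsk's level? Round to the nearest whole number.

Velmora gains on Harsk at 5.5% − 2.2% = 3.3 points a year.
At that relative rate the gap halves every 70/3.3 ≈ 21.21 years.
An 8× gap closes after 3 halvings: 3 × 21.21 ≈ 64 years.

about 64 years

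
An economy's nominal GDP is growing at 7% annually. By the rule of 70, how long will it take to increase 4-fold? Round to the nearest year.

Doubling time ≈ 70/7 = 10.00 years.
4 = 2^2, so 2 doublings → 20 years.

20 years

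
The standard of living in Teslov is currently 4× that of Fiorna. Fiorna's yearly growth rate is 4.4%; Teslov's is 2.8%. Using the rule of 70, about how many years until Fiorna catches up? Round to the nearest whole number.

What matters is the difference: 1.6 pp.
Rule of 70 on the gap: the ratio halves every 70/1.6 ≈ 43.75 years.
A 4× gap closes after 2 halvings: 2 × 43.75 ≈ 88 years.

around 88 years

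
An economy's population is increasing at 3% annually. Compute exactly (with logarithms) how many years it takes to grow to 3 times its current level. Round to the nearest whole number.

37 years

t = ln(3) / ln(1 + 0.03) = 1.0986 / 0.029559 ≈ 37.17.
≈ 37 years.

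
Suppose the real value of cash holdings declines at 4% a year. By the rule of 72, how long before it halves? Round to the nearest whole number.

18 years

The rule works in reverse for decay: 72/4 ≈ 18.00 years to halve.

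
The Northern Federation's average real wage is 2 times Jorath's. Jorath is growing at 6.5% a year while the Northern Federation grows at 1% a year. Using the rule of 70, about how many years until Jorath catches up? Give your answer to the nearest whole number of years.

≈ 13 years

What matters is the difference: 5.5 pp.
Rule of 70 on the gap: the ratio halves every 70/5.5 ≈ 12.73 years.
A 2 times gap closes after 1 halving: 1 × 12.73 ≈ 13 years.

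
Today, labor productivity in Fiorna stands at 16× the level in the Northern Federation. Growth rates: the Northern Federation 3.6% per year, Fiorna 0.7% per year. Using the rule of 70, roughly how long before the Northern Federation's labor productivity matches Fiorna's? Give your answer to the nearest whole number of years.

the Northern Federation gains on Fiorna at 3.6% − 0.7% = 2.9 points a year.
At that relative rate the gap halves every 70/2.9 ≈ 24.14 years.
A 16× gap closes after 4 halvings: 4 × 24.14 ≈ 97 years.

about 97 years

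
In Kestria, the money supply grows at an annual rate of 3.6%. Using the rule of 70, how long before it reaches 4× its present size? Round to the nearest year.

about 39 years

Doubling time ≈ 70/3.6 = 19.44 years.
4 = 2^2, so 2 doublings → 39 years.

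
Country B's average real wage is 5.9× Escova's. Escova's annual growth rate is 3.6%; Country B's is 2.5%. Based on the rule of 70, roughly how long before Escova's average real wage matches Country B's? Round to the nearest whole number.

≈ 163 years

What matters is the difference: 1.1 pp.
Rule of 70 on the gap: the ratio halves every 70/1.1 ≈ 63.64 years.
A 5.9× gap takes log₂(5.9) ≈ 2.56 halvings to close: 2.56 × 63.64 ≈ 163 years.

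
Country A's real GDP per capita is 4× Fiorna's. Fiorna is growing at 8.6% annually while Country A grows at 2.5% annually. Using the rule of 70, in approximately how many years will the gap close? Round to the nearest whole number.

What matters is the difference: 6.1 pp.
Rule of 70 on the gap: the ratio halves every 70/6.1 ≈ 11.48 years.
A 4× gap closes after 2 halvings: 2 × 11.48 ≈ 23 years.

around 23 years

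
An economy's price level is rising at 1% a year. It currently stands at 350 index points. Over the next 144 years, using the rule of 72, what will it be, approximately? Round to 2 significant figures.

It doubles every 72/1 ≈ 72.00 years, so 144 years is 2.00 doublings.
2^2.00 ≈ 4.00; 350 × 4.00 ≈ 1400 index points.

1400 index points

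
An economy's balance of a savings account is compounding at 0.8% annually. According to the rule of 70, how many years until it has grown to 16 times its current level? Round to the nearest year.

Doubling time ≈ 70/0.8 = 87.50 years.
16× is 4 doublings, so 4 × 87.50 ≈ 350 years.

about 350 years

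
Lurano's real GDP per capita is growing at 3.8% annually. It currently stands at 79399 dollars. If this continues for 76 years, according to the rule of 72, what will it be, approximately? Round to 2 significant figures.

around 1300000 dollars

Doubling time ≈ 72/3.8 = 18.95 years.
76 years is 76/18.95 ≈ 4.01 doublings, a factor of 2^4.01 ≈ 16.11.
79399 × 16.11 ≈ 1300000 dollars.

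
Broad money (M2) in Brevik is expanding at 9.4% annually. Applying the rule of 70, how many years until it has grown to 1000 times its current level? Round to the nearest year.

74 years

One doubling takes 70/9.4 = 7.45 years.
1000× is log₂ 1000 ≈ 9.97 doublings, so ≈ 9.97 × 7.45 = 74 years.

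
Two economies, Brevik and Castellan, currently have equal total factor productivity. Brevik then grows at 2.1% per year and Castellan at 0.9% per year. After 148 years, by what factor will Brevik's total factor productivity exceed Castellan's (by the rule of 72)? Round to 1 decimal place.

Only the 1.2-point difference matters.
72/1.2 ≈ 60.00 years per doubling of the ratio; 148 years gives 2.47 doublings, so ≈ 5.5×.

approximately 5.5 times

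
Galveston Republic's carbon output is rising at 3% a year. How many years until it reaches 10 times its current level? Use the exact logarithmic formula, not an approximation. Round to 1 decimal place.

t = ln(10) / ln(1 + 0.03) = 2.3026 / 0.029559 ≈ 77.90.

77.9 years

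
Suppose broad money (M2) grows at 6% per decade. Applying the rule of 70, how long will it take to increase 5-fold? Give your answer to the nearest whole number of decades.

roughly 27 decades

At 6% it doubles every 70/6 ≈ 11.67 decades.
5× is log₂ 5 ≈ 2.32 doublings, so ≈ 2.32 × 11.67 = 27 decades.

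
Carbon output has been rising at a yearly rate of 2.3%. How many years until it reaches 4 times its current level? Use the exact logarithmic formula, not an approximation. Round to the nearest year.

t = ln(4) / ln(1 + 0.023) = 1.3863 / 0.022739 ≈ 60.97.
≈ 61 years.

61 years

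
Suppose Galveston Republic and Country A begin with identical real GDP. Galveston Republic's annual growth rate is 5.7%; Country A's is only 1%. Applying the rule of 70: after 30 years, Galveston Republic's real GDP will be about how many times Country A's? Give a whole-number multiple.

Only the 4.7-point difference matters.
70/4.7 ≈ 14.89 years per doubling of the ratio; 30 years gives 2.01 doublings, so ≈ 4×.

around 4 times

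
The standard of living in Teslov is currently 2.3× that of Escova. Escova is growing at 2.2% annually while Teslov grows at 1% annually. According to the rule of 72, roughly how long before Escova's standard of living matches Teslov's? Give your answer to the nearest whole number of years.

around 72 years

What matters is the difference: 1.2 pp.
Rule of 72 on the gap: the ratio halves every 72/1.2 ≈ 60.00 years.
A 2.3× gap takes log₂(2.3) ≈ 1.20 halvings to close: 1.20 × 60.00 ≈ 72 years.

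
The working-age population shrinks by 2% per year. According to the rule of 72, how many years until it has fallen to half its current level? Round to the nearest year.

Falling at 2%, it halves about every 72/2 = 36.00 years.

roughly 36 years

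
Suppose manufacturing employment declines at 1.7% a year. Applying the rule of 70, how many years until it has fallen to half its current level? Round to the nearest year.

The rule works in reverse for decay: 70/1.7 ≈ 41.18 years to halve.

41 years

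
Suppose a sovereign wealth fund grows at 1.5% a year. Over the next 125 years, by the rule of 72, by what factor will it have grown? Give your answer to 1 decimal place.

Doubles every ≈ 48.00 years (72/1.5).
125 years is 2.60 doublings; 2^2.60 ≈ 6.1×.

roughly 6.1 times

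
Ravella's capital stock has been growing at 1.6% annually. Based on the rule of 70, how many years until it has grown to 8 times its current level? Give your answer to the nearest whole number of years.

≈ 131 years

One doubling takes 70/1.6 = 43.75 years.
8 = 2^3, so 3 doublings → 131 years.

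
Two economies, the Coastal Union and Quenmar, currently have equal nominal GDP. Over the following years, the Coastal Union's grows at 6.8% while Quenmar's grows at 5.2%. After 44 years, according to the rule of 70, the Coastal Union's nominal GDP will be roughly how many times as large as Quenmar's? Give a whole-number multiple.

Only the 1.6-point difference matters.
70/1.6 ≈ 43.75 years per doubling of the ratio; 44 years gives 1.01 doublings, so ≈ 2×.

2 times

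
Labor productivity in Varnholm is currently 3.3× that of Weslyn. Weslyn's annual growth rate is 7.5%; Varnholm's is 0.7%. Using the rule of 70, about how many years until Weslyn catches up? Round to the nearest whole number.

roughly 18 years

Weslyn gains on Varnholm at 7.5% − 0.7% = 6.8 points a year.
At that relative rate the gap halves every 70/6.8 ≈ 10.29 years.
A 3.3× gap takes log₂(3.3) ≈ 1.72 halvings to close: 1.72 × 10.29 ≈ 18 years.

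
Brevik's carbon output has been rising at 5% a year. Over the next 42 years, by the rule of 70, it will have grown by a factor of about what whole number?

about 8 times

At 5% one doubling takes ≈ 14.00 years; 42 years is 3 of them, so ×8.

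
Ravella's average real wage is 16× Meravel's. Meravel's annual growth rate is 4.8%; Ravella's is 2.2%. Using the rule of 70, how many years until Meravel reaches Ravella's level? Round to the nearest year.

Meravel gains on Ravella at 4.8% − 2.2% = 2.6 points a year.
At that relative rate the gap halves every 70/2.6 ≈ 26.92 years.
A 16× gap closes after 4 halvings: 4 × 26.92 ≈ 108 years.

approximately 108 years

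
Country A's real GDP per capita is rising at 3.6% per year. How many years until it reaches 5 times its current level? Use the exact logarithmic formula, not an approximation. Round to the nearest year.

46 years

t = ln(5) / ln(1 + 0.036) = 1.6094 / 0.035367 ≈ 45.51.
≈ 46 years.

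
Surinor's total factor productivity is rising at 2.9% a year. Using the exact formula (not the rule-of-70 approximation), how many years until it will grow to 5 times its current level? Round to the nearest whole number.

t = ln(5) / ln(1 + 0.029) = 1.6094 / 0.028587 ≈ 56.30.
≈ 56 years.

56 years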